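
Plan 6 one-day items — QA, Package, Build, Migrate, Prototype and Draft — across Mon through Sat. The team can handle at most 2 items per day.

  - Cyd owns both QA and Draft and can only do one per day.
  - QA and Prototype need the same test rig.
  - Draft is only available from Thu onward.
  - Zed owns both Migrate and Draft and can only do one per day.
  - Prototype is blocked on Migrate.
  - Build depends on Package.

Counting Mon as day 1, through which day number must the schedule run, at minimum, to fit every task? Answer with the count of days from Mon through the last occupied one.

4 days

The precedence chain requires at least 2 distinct days.
With at most 2 per day and 6 tasks, at least 3 days are needed.
Draft can't be placed before Thu — that is day 4 counting from Mon — so the schedule must run through at least 4 days.
4 works (last occupied day: Thu): for example Package=Mon, Draft=Thu, Prototype=Tue, Build=Tue, QA=Wed, Migrate=Mon.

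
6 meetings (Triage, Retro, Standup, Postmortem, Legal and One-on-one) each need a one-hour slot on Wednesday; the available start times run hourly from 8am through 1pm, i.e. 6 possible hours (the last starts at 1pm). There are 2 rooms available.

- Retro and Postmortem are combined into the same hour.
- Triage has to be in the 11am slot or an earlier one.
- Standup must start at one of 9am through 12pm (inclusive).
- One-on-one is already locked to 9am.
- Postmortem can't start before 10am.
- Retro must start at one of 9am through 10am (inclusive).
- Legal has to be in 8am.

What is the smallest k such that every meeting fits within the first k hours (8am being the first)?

3 hours

With at most 2 per hour and 6 meetings, at least 3 hours are needed.
Postmortem can't be placed before 10am — that is hour 3 counting from 8am — so the schedule must run through at least 3 hours.
3 works (last occupied hour: 10am): for example Legal=8am, Retro=10am, Standup=9am, Postmortem=10am, Triage=8am, One-on-one=9am.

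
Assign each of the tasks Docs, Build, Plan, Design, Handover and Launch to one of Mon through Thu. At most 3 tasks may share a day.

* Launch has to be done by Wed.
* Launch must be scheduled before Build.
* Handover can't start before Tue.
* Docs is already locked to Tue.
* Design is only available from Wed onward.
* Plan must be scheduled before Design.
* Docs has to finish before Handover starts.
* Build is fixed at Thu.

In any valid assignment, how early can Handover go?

Handover is available from Tue; precedence pushes Handover to at least Wed.
Handover at Wed is achievable: Launch=Mon; Plan=Mon; Design=Wed; Build=Thu; Handover=Wed; Docs=Tue.

Wed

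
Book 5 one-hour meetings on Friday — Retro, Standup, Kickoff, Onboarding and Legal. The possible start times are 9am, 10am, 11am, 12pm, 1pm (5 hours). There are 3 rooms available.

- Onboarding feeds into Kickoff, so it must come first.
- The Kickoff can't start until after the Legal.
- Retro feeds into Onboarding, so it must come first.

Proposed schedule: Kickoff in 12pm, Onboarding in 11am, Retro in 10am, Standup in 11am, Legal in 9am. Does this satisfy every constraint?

There are 3 rooms available — holds.
Onboarding feeds into Kickoff, so it must come first — holds.
The Kickoff can't start until after the Legal — holds.
Retro feeds into Onboarding, so it must come first — holds.

Yes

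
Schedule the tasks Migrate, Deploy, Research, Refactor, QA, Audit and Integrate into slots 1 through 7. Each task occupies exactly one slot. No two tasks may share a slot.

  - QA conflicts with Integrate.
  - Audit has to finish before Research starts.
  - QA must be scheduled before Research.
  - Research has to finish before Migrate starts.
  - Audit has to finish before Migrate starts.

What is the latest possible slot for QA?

Downstream work caps QA at 5.
QA at 5 is achievable: Research in 6; Deploy in 2; Refactor in 3; QA in 5; Audit in 1; Migrate in 7; Integrate in 4.

5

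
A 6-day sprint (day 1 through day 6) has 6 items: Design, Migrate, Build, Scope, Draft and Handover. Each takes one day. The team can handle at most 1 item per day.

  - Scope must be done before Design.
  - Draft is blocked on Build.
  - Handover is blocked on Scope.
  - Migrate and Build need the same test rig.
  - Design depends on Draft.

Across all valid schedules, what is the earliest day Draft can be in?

Precedence pushes Draft to at least day 2; downstream work caps Draft at day 5.
Draft at day 2 is achievable: Migrate in day 6; Scope in day 3; Draft in day 2; Handover in day 5; Build in day 1; Design in day 4.

day 2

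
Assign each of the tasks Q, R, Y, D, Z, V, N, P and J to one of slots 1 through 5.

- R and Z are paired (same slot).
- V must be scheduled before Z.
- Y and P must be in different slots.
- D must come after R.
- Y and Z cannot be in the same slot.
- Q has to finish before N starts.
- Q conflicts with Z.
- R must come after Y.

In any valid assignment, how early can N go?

Precedence pushes N to at least 2.
N at 2 is achievable: J in 1, P in 2, N in 2, D in 3, V in 1, Q in 1, Z in 2, Y in 1, R in 2.

2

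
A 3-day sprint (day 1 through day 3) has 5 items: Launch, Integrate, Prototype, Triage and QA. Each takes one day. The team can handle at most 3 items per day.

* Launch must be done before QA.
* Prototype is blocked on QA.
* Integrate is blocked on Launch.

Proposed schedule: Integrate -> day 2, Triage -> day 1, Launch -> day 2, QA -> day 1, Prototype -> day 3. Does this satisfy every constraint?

The team can handle at most 3 items per day — holds.
Launch must be done before QA — violated.
Integrate is blocked on Launch — violated.
Prototype is blocked on QA — holds.

No — it violates: Launch must be done before QA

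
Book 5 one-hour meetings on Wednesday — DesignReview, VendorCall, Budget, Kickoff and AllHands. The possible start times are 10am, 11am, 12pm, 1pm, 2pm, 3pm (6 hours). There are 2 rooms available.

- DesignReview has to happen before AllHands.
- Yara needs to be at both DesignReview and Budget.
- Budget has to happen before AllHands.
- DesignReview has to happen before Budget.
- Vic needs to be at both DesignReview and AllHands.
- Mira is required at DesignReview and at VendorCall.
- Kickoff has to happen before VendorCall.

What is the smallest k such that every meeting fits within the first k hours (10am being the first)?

The precedence chain requires at least 3 distinct hours.
With at most 2 per hour and 5 meetings, at least 3 hours are needed.
3 works (last occupied hour: 12pm): for example Budget in 11am; AllHands in 12pm; VendorCall in 11am; Kickoff in 10am; DesignReview in 10am.

3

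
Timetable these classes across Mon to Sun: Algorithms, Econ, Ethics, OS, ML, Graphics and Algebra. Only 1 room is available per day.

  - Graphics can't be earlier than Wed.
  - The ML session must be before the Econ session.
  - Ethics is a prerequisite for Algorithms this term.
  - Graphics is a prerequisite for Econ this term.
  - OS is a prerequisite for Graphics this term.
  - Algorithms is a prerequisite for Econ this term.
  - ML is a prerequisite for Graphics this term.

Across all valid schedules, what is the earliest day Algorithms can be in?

Precedence pushes Algorithms to at least Tue; downstream work caps Algorithms at Sat.
Algorithms at Tue is achievable: Econ in Sat, OS in Thu, Ethics in Mon, Algebra in Sun, ML in Wed, Graphics in Fri, Algorithms in Tue.

Tue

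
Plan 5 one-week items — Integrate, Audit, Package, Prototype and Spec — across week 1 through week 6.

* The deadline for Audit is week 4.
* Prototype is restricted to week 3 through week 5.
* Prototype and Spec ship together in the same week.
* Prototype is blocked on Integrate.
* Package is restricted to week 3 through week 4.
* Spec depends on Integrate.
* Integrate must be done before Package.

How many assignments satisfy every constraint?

Splitting on Integrate: it can be week 1 (24), week 2 (24), week 3 (8). Listing each branch's schedules as (Audit, Package, Prototype, Spec) by week number:
Integrate=week 1: (1,3,3,3) (1,3,4,4) (1,3,5,5) (1,4,3,3) (1,4,4,4) (1,4,5,5) (2,3,3,3) (2,3,4,4) (2,3,5,5) (2,4,3,3) (2,4,4,4) (2,4,5,5) (3,3,3,3) (3,3,4,4) (3,3,5,5) (3,4,3,3) (3,4,4,4) (3,4,5,5) (4,3,3,3) (4,3,4,4) (4,3,5,5) (4,4,3,3) (4,4,4,4) (4,4,5,5) — 24.
Integrate=week 2: (1,3,3,3) (1,3,4,4) (1,3,5,5) (1,4,3,3) (1,4,4,4) (1,4,5,5) (2,3,3,3) (2,3,4,4) (2,3,5,5) (2,4,3,3) (2,4,4,4) (2,4,5,5) (3,3,3,3) (3,3,4,4) (3,3,5,5) (3,4,3,3) (3,4,4,4) (3,4,5,5) (4,3,3,3) (4,3,4,4) (4,3,5,5) (4,4,3,3) (4,4,4,4) (4,4,5,5) — 24.
Integrate=week 3: (1,4,4,4) (1,4,5,5) (2,4,4,4) (2,4,5,5) (3,4,4,4) (3,4,5,5) (4,4,4,4) (4,4,5,5) — 8.
Summing: 24 + 24 + 8 = 56.

56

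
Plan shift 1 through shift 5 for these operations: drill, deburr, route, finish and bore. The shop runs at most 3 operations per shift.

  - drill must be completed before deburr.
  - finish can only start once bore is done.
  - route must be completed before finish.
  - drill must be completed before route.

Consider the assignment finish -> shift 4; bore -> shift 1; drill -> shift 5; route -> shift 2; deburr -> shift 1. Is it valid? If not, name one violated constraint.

No — it violates: drill must be completed before deburr

drill must be completed before route — violated.
The shop runs at most 3 operations per shift — holds.
drill must be completed before deburr — violated.
finish can only start once bore is done — holds.
route must be completed before finish — holds.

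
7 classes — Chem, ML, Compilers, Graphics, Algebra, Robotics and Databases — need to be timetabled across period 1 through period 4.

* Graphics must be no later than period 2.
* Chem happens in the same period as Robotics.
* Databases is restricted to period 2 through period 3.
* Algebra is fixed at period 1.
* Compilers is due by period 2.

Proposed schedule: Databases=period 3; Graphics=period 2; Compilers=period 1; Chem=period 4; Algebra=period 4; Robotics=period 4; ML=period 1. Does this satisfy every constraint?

Chem happens in the same period as Robotics — holds.
Algebra is fixed at period 1 — violated.
Compilers is due by period 2 — holds.
Graphics must be no later than period 2 — holds.
Databases is restricted to period 2 through period 3 — holds.

No. Algebra is fixed at period 1 is not satisfied.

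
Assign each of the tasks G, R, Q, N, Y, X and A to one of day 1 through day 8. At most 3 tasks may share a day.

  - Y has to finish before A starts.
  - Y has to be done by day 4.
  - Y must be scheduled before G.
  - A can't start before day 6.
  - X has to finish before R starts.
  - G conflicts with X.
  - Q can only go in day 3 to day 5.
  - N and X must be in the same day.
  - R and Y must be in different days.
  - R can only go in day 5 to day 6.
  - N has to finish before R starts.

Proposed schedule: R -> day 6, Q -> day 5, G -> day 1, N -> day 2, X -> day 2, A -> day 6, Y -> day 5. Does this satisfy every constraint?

N and X must be in the same day — holds.
G conflicts with X — holds.
N has to finish before R starts — holds.
R and Y must be in different days — holds.
Y has to be done by day 4 — violated.
A can't start before day 6 — holds.
Q can only go in day 3 to day 5 — holds.
Y must be scheduled before G — violated.
Y has to finish before A starts — holds.
X has to finish before R starts — holds.
R can only go in day 5 to day 6 — holds.
At most 3 tasks may share a day — holds.

No. Y must be scheduled before G is not satisfied.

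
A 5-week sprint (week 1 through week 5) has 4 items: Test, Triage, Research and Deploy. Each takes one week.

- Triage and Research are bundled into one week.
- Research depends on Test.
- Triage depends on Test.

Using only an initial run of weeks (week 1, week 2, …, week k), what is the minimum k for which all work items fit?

2

The precedence chain requires at least 2 distinct weeks.
2 works (last occupied week: week 2): for example Test=week 1, Deploy=week 1, Triage=week 2, Research=week 2.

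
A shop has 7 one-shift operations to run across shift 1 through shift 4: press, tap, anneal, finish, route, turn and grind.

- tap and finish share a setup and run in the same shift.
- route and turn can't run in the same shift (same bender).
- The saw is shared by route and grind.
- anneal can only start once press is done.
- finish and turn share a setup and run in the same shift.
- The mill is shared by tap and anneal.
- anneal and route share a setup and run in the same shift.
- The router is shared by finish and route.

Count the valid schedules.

54

Splitting on press: it can be shift 1 (27), shift 2 (18), shift 3 (9). Listing each branch's schedules as (tap, anneal, finish, route, turn, grind) by shift number:
press=shift 1: (1,2,1,2,1,1) (1,2,1,2,1,3) (1,2,1,2,1,4) (1,3,1,3,1,1) (1,3,1,3,1,2) (1,3,1,3,1,4) (1,4,1,4,1,1) (1,4,1,4,1,2) (1,4,1,4,1,3) (2,3,2,3,2,1) (2,3,2,3,2,2) (2,3,2,3,2,4) (2,4,2,4,2,1) (2,4,2,4,2,2) (2,4,2,4,2,3) (3,2,3,2,3,1) (3,2,3,2,3,3) (3,2,3,2,3,4) (3,4,3,4,3,1) (3,4,3,4,3,2) (3,4,3,4,3,3) (4,2,4,2,4,1) (4,2,4,2,4,3) (4,2,4,2,4,4) (4,3,4,3,4,1) (4,3,4,3,4,2) (4,3,4,3,4,4) — 27.
press=shift 2: (1,3,1,3,1,1) (1,3,1,3,1,2) (1,3,1,3,1,4) (1,4,1,4,1,1) (1,4,1,4,1,2) (1,4,1,4,1,3) (2,3,2,3,2,1) (2,3,2,3,2,2) (2,3,2,3,2,4) (2,4,2,4,2,1) (2,4,2,4,2,2) (2,4,2,4,2,3) (3,4,3,4,3,1) (3,4,3,4,3,2) (3,4,3,4,3,3) (4,3,4,3,4,1) (4,3,4,3,4,2) (4,3,4,3,4,4) — 18.
press=shift 3: (1,4,1,4,1,1) (1,4,1,4,1,2) (1,4,1,4,1,3) (2,4,2,4,2,1) (2,4,2,4,2,2) (2,4,2,4,2,3) (3,4,3,4,3,1) (3,4,3,4,3,2) (3,4,3,4,3,3) — 9.
Summing: 27 + 18 + 9 = 54.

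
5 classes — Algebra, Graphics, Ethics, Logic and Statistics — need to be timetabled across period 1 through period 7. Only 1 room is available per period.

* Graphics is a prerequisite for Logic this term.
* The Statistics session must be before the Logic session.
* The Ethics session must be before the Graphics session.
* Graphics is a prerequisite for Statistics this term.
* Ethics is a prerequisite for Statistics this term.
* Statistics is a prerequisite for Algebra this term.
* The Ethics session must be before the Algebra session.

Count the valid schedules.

Splitting on Algebra: it can be period 4 (3), period 5 (9), period 6 (15), period 7 (15). Listing each branch's schedules as (Graphics, Ethics, Logic, Statistics) by period number:
Algebra=period 4: (2,1,5,3) (2,1,6,3) (2,1,7,3) — 3.
Algebra=period 5: (2,1,4,3) (2,1,6,3) (2,1,6,4) (2,1,7,3) (2,1,7,4) (3,1,6,4) (3,1,7,4) (3,2,6,4) (3,2,7,4) — 9.
Algebra=period 6: (2,1,4,3) (2,1,5,3) (2,1,5,4) (2,1,7,3) (2,1,7,4) (2,1,7,5) (3,1,5,4) (3,1,7,4) (3,1,7,5) (3,2,5,4) (3,2,7,4) (3,2,7,5) (4,1,7,5) (4,2,7,5) (4,3,7,5) — 15.
Algebra=period 7: (2,1,4,3) (2,1,5,3) (2,1,5,4) (2,1,6,3) (2,1,6,4) (2,1,6,5) (3,1,5,4) (3,1,6,4) (3,1,6,5) (3,2,5,4) (3,2,6,4) (3,2,6,5) (4,1,6,5) (4,2,6,5) (4,3,6,5) — 15.
Summing: 3 + 9 + 15 + 15 = 42.

42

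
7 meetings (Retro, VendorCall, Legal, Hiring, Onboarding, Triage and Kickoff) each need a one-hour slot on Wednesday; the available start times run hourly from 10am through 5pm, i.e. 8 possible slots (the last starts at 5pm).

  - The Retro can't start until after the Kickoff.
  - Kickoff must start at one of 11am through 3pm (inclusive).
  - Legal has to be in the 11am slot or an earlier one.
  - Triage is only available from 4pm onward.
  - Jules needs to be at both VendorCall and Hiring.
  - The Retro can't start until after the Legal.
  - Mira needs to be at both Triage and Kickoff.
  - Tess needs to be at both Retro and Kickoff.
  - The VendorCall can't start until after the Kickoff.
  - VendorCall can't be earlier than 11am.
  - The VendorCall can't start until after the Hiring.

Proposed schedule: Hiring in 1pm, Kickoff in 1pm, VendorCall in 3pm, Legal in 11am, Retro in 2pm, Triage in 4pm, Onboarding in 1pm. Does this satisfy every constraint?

VendorCall can't be earlier than 11am — holds.
Legal has to be in the 11am slot or an earlier one — holds.
Kickoff must start at one of 11am through 3pm (inclusive) — holds.
Mira needs to be at both Triage and Kickoff — holds.
The Retro can't start until after the Legal — holds.
The VendorCall can't start until after the Hiring — holds.
Jules needs to be at both VendorCall and Hiring — holds.
Tess needs to be at both Retro and Kickoff — holds.
The VendorCall can't start until after the Kickoff — holds.
Triage is only available from 4pm onward — holds.
The Retro can't start until after the Kickoff — holds.

Valid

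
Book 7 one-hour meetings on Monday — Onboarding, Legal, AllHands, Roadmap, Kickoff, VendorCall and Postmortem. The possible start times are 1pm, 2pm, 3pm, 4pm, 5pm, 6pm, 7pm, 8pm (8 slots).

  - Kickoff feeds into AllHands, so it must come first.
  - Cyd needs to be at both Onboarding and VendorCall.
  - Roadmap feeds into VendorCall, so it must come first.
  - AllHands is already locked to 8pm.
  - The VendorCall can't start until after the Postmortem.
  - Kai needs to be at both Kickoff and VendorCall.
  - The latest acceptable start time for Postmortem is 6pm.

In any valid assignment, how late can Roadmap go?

Downstream work caps Roadmap at 7pm.
Roadmap at 7pm is achievable: Roadmap=7pm, Legal=1pm, VendorCall=8pm, Kickoff=1pm, AllHands=8pm, Postmortem=1pm, Onboarding=1pm.

7pm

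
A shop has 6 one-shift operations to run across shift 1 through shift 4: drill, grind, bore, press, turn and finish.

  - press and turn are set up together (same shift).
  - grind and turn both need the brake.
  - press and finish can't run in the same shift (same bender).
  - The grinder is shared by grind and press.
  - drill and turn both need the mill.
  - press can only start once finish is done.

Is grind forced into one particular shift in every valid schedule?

grind can be shift 1 (e.g. grind -> shift 1, press -> shift 2, turn -> shift 2, finish -> shift 1, bore -> shift 1, drill -> shift 1) or shift 2 (e.g. bore -> shift 1, turn -> shift 3, drill -> shift 1, grind -> shift 2, press -> shift 3, finish -> shift 1).

No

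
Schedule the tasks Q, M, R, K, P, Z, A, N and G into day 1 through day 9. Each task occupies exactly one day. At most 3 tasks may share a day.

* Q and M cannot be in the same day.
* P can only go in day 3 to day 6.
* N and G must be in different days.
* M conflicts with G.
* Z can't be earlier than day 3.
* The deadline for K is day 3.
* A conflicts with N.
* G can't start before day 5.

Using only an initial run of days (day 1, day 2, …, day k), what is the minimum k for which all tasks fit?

5 days

With at most 3 per day and 9 tasks, at least 3 days are needed.
G can't be placed before day 5, so the schedule must run through at least day 5.
5 works (last occupied day: day 5): for example N=day 3, K=day 1, Q=day 1, Z=day 3, G=day 5, P=day 3, M=day 2, A=day 2, R=day 1.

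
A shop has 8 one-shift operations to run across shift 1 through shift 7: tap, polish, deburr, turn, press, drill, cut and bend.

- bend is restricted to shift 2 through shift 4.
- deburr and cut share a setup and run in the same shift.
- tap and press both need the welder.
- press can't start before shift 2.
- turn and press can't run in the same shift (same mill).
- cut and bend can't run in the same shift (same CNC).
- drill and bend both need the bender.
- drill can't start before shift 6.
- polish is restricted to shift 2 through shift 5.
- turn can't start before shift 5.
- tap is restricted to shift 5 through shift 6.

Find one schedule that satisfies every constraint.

polish in shift 2, press in shift 2, drill in shift 6, cut in shift 1, bend in shift 2, turn in shift 5, tap in shift 5, deburr in shift 1

Checking: drill(shift 6) != bend(shift 2); cut(shift 1) != bend(shift 2); turn(shift 5) != press(shift 2); tap(shift 5) != press(shift 2); deburr = cut = shift 1; tap=shift 5 in [shift 5,shift 6]; polish=shift 2 in [shift 2,shift 5]; turn=shift 5 in [shift 5,shift 7]; bend=shift 2 in [shift 2,shift 4]; drill=shift 6 in [shift 6,shift 7]; press=shift 2 in [shift 2,shift 7].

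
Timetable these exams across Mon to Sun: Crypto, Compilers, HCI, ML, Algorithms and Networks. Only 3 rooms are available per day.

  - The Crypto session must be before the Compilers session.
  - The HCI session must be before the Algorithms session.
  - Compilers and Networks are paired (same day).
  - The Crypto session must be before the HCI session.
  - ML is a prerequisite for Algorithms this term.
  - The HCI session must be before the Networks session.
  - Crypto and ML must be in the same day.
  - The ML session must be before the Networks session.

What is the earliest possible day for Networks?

Precedence pushes Networks to at least Wed.
Networks at Wed is achievable: ML -> Mon; Algorithms -> Wed; Compilers -> Wed; HCI -> Tue; Crypto -> Mon; Networks -> Wed.

Wed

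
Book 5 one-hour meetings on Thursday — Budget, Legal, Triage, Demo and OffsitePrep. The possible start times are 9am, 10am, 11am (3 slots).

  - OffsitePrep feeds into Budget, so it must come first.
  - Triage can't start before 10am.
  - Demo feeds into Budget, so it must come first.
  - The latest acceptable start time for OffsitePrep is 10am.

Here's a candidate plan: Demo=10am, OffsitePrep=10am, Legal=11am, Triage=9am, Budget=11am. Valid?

Demo feeds into Budget, so it must come first — holds.
The latest acceptable start time for OffsitePrep is 10am — holds.
OffsitePrep feeds into Budget, so it must come first — holds.
Triage can't start before 10am — violated.

No. Triage can't start before 10am is not satisfied.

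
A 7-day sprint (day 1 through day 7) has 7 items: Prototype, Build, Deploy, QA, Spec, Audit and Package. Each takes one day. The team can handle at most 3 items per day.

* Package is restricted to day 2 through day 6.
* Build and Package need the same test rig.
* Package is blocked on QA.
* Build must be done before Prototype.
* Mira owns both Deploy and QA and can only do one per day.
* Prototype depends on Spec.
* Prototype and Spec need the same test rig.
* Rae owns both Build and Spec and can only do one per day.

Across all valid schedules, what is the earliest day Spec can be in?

day 1

Downstream work caps Spec at day 6.
Spec at day 1 is achievable: Audit in day 1; Spec in day 1; Deploy in day 2; QA in day 1; Prototype in day 4; Package in day 2; Build in day 3.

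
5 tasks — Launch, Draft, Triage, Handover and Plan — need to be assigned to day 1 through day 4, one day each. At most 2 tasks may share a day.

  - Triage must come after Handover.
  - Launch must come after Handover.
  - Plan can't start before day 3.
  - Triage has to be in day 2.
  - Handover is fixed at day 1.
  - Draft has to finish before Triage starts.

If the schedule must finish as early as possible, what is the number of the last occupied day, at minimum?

The precedence chain requires at least 2 distinct days.
With at most 2 per day and 5 tasks, at least 3 days are needed.
Plan can't be placed before day 3, so the schedule must run through at least day 3.
3 works (last occupied day: day 3): for example Triage in day 2, Launch in day 2, Draft in day 1, Handover in day 1, Plan in day 3.

day 3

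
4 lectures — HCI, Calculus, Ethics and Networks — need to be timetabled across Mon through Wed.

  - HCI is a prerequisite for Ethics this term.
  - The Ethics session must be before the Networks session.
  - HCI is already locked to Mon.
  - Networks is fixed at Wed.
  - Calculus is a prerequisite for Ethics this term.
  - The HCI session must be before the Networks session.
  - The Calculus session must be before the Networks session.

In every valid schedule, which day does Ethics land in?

HCI is fixed at Mon and must come before Ethics, so Ethics is at least Tue.
Networks is fixed at Wed and must come after Ethics, so Ethics is at most Tue.
So Ethics must be Tue.

Tue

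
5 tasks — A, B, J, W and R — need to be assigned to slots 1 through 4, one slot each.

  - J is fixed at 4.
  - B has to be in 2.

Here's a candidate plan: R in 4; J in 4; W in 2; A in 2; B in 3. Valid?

B has to be in 2 — violated.
J is fixed at 4 — holds.

Invalid. B has to be in 2.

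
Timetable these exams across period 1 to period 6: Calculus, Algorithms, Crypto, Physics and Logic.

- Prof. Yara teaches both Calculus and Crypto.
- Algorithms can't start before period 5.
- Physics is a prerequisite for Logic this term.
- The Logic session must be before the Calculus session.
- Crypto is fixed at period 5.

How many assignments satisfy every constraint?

28

Splitting on Calculus: it can be period 3 (2), period 4 (6), period 6 (20). Listing each branch's schedules as (Algorithms, Crypto, Physics, Logic) by period number:
Calculus=period 3: (5,5,1,2) (6,5,1,2) — 2.
Calculus=period 4: (5,5,1,2) (5,5,1,3) (5,5,2,3) (6,5,1,2) (6,5,1,3) (6,5,2,3) — 6.
Calculus=period 6: (5,5,1,2) (5,5,1,3) (5,5,1,4) (5,5,1,5) (5,5,2,3) (5,5,2,4) (5,5,2,5) (5,5,3,4) (5,5,3,5) (5,5,4,5) (6,5,1,2) (6,5,1,3) (6,5,1,4) (6,5,1,5) (6,5,2,3) (6,5,2,4) (6,5,2,5) (6,5,3,4) (6,5,3,5) (6,5,4,5) — 20.
Summing: 2 + 6 + 20 = 28.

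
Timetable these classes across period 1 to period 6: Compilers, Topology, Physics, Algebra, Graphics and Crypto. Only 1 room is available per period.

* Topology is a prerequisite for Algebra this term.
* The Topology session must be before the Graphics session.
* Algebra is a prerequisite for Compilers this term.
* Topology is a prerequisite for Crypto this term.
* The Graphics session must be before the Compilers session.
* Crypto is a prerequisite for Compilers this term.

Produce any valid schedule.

Algebra -> period 2, Compilers -> period 5, Physics -> period 6, Graphics -> period 3, Topology -> period 1, Crypto -> period 4

Checking: Algebra(period 2) before Compilers(period 5); Topology(period 1) before Graphics(period 3); Topology(period 1) before Crypto(period 4); Topology(period 1) before Algebra(period 2); Graphics(period 3) before Compilers(period 5); Crypto(period 4) before Compilers(period 5); max 1 per period (cap 1).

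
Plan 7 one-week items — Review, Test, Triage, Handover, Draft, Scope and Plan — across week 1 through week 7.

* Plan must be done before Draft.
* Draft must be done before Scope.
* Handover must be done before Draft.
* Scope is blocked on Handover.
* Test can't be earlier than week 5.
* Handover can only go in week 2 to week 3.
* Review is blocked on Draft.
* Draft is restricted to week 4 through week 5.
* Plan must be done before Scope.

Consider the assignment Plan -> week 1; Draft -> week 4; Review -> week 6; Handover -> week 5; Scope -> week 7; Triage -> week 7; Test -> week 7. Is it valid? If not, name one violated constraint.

Invalid. Handover can only go in week 2 to week 3.

Handover must be done before Draft — violated.
Handover can only go in week 2 to week 3 — violated.
Plan must be done before Draft — holds.
Scope is blocked on Handover — holds.
Plan must be done before Scope — holds.
Review is blocked on Draft — holds.
Draft must be done before Scope — holds.
Test can't be earlier than week 5 — holds.
Draft is restricted to week 4 through week 5 — holds.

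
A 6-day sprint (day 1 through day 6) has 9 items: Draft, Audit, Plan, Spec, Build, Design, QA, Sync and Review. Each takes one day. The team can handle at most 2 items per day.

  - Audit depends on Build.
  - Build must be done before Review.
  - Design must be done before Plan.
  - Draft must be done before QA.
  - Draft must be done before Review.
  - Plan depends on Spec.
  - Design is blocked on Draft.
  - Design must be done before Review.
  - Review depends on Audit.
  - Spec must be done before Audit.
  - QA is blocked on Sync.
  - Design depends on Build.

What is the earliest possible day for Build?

day 1

Downstream work caps Build at day 4.
Build at day 1 is achievable: QA -> day 5; Audit -> day 3; Spec -> day 2; Sync -> day 4; Build -> day 1; Review -> day 4; Design -> day 2; Draft -> day 1; Plan -> day 3.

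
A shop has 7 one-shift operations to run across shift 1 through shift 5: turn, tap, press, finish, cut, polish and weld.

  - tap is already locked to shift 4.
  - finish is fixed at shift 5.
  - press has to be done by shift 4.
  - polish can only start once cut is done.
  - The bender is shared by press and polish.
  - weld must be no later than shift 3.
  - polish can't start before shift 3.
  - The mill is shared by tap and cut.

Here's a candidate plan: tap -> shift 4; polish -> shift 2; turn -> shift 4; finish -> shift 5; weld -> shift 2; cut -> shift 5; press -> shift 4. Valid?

finish is fixed at shift 5 — holds.
press has to be done by shift 4 — holds.
polish can't start before shift 3 — violated.
The mill is shared by tap and cut — holds.
tap is already locked to shift 4 — holds.
polish can only start once cut is done — violated.
The bender is shared by press and polish — holds.
weld must be no later than shift 3 — holds.

Invalid. polish can only start once cut is done.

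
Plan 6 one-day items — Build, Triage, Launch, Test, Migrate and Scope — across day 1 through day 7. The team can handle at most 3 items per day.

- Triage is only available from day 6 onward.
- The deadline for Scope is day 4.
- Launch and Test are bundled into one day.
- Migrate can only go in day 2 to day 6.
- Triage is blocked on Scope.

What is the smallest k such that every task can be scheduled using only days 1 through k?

The precedence chain requires at least 2 distinct days.
With at most 3 per day and 6 tasks, at least 2 days are needed.
Triage can't be placed before day 6, so the schedule must run through at least day 6.
6 works (last occupied day: day 6): for example Migrate=day 2; Triage=day 6; Scope=day 1; Build=day 1; Launch=day 2; Test=day 2.

6 days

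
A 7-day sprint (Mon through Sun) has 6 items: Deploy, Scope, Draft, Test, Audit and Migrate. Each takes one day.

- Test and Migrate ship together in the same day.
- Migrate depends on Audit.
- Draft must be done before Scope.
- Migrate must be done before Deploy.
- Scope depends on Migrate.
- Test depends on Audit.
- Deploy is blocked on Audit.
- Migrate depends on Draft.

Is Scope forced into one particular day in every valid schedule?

Scope can be Wed (e.g. Test in Tue, Migrate in Tue, Audit in Mon, Deploy in Wed, Draft in Mon, Scope in Wed) or Thu (e.g. Draft=Mon; Migrate=Tue; Deploy=Wed; Scope=Thu; Test=Tue; Audit=Mon).

No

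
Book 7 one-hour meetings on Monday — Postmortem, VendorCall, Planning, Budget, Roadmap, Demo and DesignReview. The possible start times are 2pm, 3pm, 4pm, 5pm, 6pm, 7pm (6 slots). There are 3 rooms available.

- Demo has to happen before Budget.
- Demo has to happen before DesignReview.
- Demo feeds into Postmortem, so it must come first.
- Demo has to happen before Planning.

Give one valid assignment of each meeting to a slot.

Roadmap=2pm, DesignReview=4pm, VendorCall=2pm, Planning=3pm, Demo=2pm, Budget=3pm, Postmortem=3pm

Checking: Demo(2pm) before Postmortem(3pm); Demo(2pm) before Planning(3pm); Demo(2pm) before Budget(3pm); Demo(2pm) before DesignReview(4pm); max 3 per slot (cap 3).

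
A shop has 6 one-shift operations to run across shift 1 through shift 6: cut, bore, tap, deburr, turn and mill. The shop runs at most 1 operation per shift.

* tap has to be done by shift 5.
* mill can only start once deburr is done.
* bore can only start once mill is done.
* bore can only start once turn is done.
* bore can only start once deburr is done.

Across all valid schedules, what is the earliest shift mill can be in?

Precedence pushes mill to at least shift 2; downstream work caps mill at shift 5.
mill at shift 2 is achievable: cut in shift 6, mill in shift 2, turn in shift 4, tap in shift 3, bore in shift 5, deburr in shift 1.

shift 2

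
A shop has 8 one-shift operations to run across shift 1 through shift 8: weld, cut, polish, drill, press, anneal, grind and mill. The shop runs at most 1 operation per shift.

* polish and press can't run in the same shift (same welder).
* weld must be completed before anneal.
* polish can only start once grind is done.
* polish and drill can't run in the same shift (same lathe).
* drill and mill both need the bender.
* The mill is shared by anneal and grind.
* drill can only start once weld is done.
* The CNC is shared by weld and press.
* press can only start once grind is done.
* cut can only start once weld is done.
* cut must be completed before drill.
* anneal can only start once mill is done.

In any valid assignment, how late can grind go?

Downstream work caps grind at shift 7.
grind at shift 6 is achievable: cut in shift 2; grind in shift 6; press in shift 8; mill in shift 4; anneal in shift 5; polish in shift 7; weld in shift 1; drill in shift 3.
Nothing later works — the conflict and capacity constraints rule out every shift after shift 6.

shift 6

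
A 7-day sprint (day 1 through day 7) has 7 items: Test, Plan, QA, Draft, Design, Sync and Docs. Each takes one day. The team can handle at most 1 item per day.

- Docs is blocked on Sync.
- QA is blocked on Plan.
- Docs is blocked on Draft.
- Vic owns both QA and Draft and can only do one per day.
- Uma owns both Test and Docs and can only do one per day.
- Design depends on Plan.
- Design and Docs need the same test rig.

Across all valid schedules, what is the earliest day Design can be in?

Precedence pushes Design to at least day 2.
Design at day 2 is achievable: Docs=day 5; QA=day 6; Sync=day 4; Plan=day 1; Draft=day 3; Design=day 2; Test=day 7.

day 2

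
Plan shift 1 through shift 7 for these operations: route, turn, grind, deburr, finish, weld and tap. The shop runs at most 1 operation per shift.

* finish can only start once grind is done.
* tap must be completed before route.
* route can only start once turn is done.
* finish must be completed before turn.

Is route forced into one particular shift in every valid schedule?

route can be shift 5 (e.g. finish -> shift 2; deburr -> shift 6; turn -> shift 3; grind -> shift 1; tap -> shift 4; route -> shift 5; weld -> shift 7) or shift 6 (e.g. tap=shift 4; route=shift 6; deburr=shift 5; weld=shift 7; grind=shift 1; turn=shift 3; finish=shift 2).

No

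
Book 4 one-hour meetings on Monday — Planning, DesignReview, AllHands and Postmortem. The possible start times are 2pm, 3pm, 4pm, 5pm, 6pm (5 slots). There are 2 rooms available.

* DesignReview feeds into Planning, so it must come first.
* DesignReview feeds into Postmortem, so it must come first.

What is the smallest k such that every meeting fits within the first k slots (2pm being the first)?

2

The precedence chain requires at least 2 distinct slots.
With at most 2 per slot and 4 meetings, at least 2 slots are needed.
2 works (last occupied slot: 3pm): for example Postmortem -> 3pm; DesignReview -> 2pm; AllHands -> 2pm; Planning -> 3pm.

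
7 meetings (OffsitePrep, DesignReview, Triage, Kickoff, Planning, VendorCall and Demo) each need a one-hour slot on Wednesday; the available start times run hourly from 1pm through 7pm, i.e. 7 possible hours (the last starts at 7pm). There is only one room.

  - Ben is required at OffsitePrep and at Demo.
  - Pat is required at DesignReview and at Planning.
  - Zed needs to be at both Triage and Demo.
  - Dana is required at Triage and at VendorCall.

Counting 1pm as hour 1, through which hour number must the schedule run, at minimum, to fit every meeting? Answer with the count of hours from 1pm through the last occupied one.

With at most 1 per hour and 7 meetings, at least 7 hours are needed.
7 works (last occupied hour: 7pm): for example VendorCall=6pm; Triage=3pm; OffsitePrep=1pm; Kickoff=4pm; DesignReview=2pm; Planning=5pm; Demo=7pm.

7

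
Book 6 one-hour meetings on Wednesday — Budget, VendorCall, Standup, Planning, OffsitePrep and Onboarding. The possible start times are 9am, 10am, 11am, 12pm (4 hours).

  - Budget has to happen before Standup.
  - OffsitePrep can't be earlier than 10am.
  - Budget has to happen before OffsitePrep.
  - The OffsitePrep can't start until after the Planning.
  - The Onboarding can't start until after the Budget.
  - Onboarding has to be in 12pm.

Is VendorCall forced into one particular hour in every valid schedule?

VendorCall can be 9am (e.g. OffsitePrep in 10am; Budget in 9am; Standup in 10am; VendorCall in 9am; Onboarding in 12pm; Planning in 9am) or 10am (e.g. VendorCall in 10am; Onboarding in 12pm; OffsitePrep in 10am; Planning in 9am; Budget in 9am; Standup in 10am).

No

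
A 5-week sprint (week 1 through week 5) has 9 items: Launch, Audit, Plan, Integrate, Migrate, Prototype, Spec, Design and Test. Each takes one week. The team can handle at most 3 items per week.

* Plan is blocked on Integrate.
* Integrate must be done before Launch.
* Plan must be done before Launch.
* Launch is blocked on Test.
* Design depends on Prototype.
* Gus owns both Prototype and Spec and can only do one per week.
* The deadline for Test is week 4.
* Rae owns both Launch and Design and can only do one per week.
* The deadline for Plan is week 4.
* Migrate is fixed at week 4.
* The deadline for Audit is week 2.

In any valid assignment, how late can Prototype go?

week 4

Downstream work caps Prototype at week 4.
Prototype at week 4 is achievable: Test=week 1; Prototype=week 4; Integrate=week 1; Design=week 5; Audit=week 1; Spec=week 2; Launch=week 3; Plan=week 2; Migrate=week 4.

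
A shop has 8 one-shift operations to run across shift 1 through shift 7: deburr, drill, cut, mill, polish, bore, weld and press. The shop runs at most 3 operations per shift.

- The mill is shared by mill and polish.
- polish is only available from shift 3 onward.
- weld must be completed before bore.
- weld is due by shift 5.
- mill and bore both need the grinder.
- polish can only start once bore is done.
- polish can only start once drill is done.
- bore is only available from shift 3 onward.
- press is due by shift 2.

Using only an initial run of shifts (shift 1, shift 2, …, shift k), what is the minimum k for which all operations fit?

4 shifts

The precedence chain requires at least 3 distinct shifts.
With at most 3 per shift and 8 operations, at least 3 shifts are needed.
Propagating the time windows through the other constraints, polish can't land before shift 4, so the schedule must run through at least shift 4.
4 works (last occupied shift: shift 4): for example press in shift 1; deburr in shift 2; weld in shift 1; bore in shift 3; drill in shift 1; mill in shift 2; polish in shift 4; cut in shift 2.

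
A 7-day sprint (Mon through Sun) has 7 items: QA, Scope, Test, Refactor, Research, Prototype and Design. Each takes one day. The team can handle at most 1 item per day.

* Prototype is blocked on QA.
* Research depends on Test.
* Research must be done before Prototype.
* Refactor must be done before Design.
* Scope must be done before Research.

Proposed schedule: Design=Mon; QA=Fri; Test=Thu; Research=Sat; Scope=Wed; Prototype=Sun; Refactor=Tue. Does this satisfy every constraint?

No — it violates: Refactor must be done before Design

Scope must be done before Research — holds.
Refactor must be done before Design — violated.
Research must be done before Prototype — holds.
Prototype is blocked on QA — holds.
The team can handle at most 1 item per day — holds.
Research depends on Test — holds.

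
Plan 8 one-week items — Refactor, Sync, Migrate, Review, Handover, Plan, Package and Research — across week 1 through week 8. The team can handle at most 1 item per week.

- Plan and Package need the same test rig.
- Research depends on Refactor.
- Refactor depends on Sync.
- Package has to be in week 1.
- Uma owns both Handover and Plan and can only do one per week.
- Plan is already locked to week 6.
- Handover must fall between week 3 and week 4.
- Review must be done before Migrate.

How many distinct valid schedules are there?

Splitting on Refactor: it can be week 3 (3), week 4 (3), week 5 (8), week 7 (6). Listing each branch's schedules as (Sync, Migrate, Review, Handover, Plan, Package, Research) by week number:
Refactor=week 3: (2,7,5,4,6,1,8) (2,8,5,4,6,1,7) (2,8,7,4,6,1,5) — 3.
Refactor=week 4: (2,7,5,3,6,1,8) (2,8,5,3,6,1,7) (2,8,7,3,6,1,5) — 3.
Refactor=week 5: (2,7,3,4,6,1,8) (2,7,4,3,6,1,8) (2,8,3,4,6,1,7) (2,8,4,3,6,1,7) (3,7,2,4,6,1,8) (3,8,2,4,6,1,7) (4,7,2,3,6,1,8) (4,8,2,3,6,1,7) — 8.
Refactor=week 7: (2,5,3,4,6,1,8) (2,5,4,3,6,1,8) (3,5,2,4,6,1,8) (4,5,2,3,6,1,8) (5,3,2,4,6,1,8) (5,4,2,3,6,1,8) — 6.
Summing: 3 + 3 + 8 + 6 = 20.

20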